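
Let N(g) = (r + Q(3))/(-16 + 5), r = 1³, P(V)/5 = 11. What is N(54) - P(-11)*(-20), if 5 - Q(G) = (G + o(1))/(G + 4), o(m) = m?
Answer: 84662/77 ≈ 1099.5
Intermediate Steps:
P(V) = 55 (P(V) = 5*11 = 55)
r = 1
Q(G) = 5 - (1 + G)/(4 + G) (Q(G) = 5 - (G + 1)/(G + 4) = 5 - (1 + G)/(4 + G))
N(g) = -38/77 (N(g) = (1 + (19 + 4*3)/(4 + 3))/(-16 + 5) = (1 + (19 + 12)/7)/(-11) = (1 + (⅐)*31)*(-1/11) = (1 + 31/7)*(-1/11) = (38/7)*(-1/11) = -38/77)
N(54) - P(-11)*(-20) = -38/77 - 55*(-20) = -38/77 - 1*(-1100) = -38/77 + 1100 = 84662/77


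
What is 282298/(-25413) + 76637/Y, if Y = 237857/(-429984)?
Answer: -837493700168090/6044659941 ≈ -1.3855e+5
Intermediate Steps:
Y = -237857/429984 (Y = 237857*(-1/429984) = -237857/429984 ≈ -0.55318)
282298/(-25413) + 76637/Y = 282298/(-25413) + 76637/(-237857/429984) = 282298*(-1/25413) + 76637*(-429984/237857) = -282298/25413 - 32952683808/237857 = -837493700168090/6044659941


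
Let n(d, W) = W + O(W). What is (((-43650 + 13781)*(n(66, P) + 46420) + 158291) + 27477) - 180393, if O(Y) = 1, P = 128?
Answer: -1390366706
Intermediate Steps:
n(d, W) = 1 + W (n(d, W) = W + 1 = 1 + W)
(((-43650 + 13781)*(n(66, P) + 46420) + 158291) + 27477) - 180393 = (((-43650 + 13781)*((1 + 128) + 46420) + 158291) + 27477) - 180393 = ((-29869*(129 + 46420) + 158291) + 27477) - 180393 = ((-29869*46549 + 158291) + 27477) - 180393 = ((-1390372081 + 158291) + 27477) - 180393 = (-1390213790 + 27477) - 180393 = -1390186313 - 180393 = -1390366706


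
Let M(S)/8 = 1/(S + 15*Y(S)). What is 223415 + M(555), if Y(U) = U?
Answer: 247990651/1110 ≈ 2.2342e+5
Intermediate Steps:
M(S) = 1/(2*S) (M(S) = 8/(S + 15*S) = 8/((16*S)) = 8*(1/(16*S)) = 1/(2*S))
223415 + M(555) = 223415 + (1/2)/555 = 223415 + (1/2)*(1/555) = 223415 + 1/1110 = 247990651/1110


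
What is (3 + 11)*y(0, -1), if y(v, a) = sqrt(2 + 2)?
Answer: 28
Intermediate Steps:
y(v, a) = 2 (y(v, a) = sqrt(4) = 2)
(3 + 11)*y(0, -1) = (3 + 11)*2 = 14*2 = 28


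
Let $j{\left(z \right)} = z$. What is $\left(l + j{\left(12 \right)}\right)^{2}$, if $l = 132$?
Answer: $20736$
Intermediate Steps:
$\left(l + j{\left(12 \right)}\right)^{2} = \left(132 + 12\right)^{2} = 144^{2} = 20736$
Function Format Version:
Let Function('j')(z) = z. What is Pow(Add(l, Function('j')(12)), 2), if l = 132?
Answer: 20736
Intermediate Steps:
Pow(Add(l, Function('j')(12)), 2) = Pow(Add(132, 12), 2) = Pow(144, 2) = 20736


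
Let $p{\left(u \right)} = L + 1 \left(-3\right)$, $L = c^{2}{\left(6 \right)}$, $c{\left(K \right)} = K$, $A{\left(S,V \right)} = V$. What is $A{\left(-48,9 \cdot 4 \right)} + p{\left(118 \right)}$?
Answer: $69$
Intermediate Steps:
$L = 36$ ($L = 6^{2} = 36$)
$p{\left(u \right)} = 33$ ($p{\left(u \right)} = 36 + 1 \left(-3\right) = 36 - 3 = 33$)
$A{\left(-48,9 \cdot 4 \right)} + p{\left(118 \right)} = 9 \cdot 4 + 33 = 36 + 33 = 69$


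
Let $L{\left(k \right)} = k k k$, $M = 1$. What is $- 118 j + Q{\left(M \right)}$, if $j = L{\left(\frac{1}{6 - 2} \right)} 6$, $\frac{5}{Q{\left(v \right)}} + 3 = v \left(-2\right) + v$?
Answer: $- \frac{197}{16} \approx -12.313$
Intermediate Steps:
$Q{\left(v \right)} = \frac{5}{-3 - v}$ ($Q{\left(v \right)} = \frac{5}{-3 + \left(v \left(-2\right) + v\right)} = \frac{5}{-3 + \left(- 2 v + v\right)} = \frac{5}{-3 - v}$)
$L{\left(k \right)} = k^{3}$ ($L{\left(k \right)} = k^{2} k = k^{3}$)
$j = \frac{3}{32}$ ($j = \left(\frac{1}{6 - 2}\right)^{3} \cdot 6 = \left(\frac{1}{4}\right)^{3} \cdot 6 = \frac{1}{64} \cdot 6 = \frac{3}{32} \approx 0.09375$)
$- 118 j + Q{\left(M \right)} = \left(-118\right) \frac{3}{32} - \frac{5}{3 + 1} = - \frac{177}{16} - \frac{5}{4} = - \frac{197}{16}$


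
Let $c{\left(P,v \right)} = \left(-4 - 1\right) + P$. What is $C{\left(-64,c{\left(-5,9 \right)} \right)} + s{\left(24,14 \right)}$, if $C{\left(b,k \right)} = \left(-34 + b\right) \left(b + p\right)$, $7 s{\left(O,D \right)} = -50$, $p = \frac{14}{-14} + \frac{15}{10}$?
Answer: $\frac{43511}{7} \approx 6215.9$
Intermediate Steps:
$p = \frac{1}{2}$ ($p = 14 \left(- \frac{1}{14}\right) + 15 \cdot \frac{1}{10} = -1 + \frac{3}{2} = \frac{1}{2} \approx 0.5$)
$s{\left(O,D \right)} = - \frac{50}{7}$ ($s{\left(O,D \right)} = \frac{1}{7} \left(-50\right) = - \frac{50}{7}$)
$c{\left(P,v \right)} = -5 + P$
$C{\left(b,k \right)} = \left(\frac{1}{2} + b\right) \left(-34 + b\right)$ ($C{\left(b,k \right)} = \left(-34 + b\right) \left(b + \frac{1}{2}\right) = \left(-34 + b\right) \left(\frac{1}{2} + b\right) = \left(\frac{1}{2} + b\right) \left(-34 + b\right)$)
$C{\left(-64,c{\left(-5,9 \right)} \right)} + s{\left(24,14 \right)} = \left(-17 + \left(-64\right)^{2} - -2144\right) - \frac{50}{7} = \left(-17 + 4096 + 2144\right) - \frac{50}{7} = 6223 - \frac{50}{7} = \frac{43511}{7}$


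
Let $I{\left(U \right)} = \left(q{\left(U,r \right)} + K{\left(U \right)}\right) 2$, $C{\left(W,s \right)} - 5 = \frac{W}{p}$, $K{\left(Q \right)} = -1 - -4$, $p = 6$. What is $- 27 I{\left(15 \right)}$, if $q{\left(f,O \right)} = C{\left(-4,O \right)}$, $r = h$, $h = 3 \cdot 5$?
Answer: $-396$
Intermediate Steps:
$h = 15$
$r = 15$
$K{\left(Q \right)} = 3$ ($K{\left(Q \right)} = -1 + 4 = 3$)
$C{\left(W,s \right)} = 5 + \frac{W}{6}$
$q{\left(f,O \right)} = \frac{13}{3}$ ($q{\left(f,O \right)} = 5 + \frac{1}{6} \left(-4\right) = 5 - \frac{2}{3} = \frac{13}{3}$)
$I{\left(U \right)} = \frac{44}{3}$ ($I{\left(U \right)} = \left(\frac{13}{3} + 3\right) 2 = \frac{22}{3} \cdot 2 = \frac{44}{3}$)
$- 27 I{\left(15 \right)} = \left(-27\right) \frac{44}{3} = -396$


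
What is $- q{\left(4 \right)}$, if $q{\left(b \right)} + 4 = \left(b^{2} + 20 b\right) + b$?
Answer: $-96$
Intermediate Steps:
$q{\left(b \right)} = -4 + b^{2} + 21 b$ ($q{\left(b \right)} = -4 + \left(\left(b^{2} + 20 b\right) + b\right) = -4 + \left(b^{2} + 21 b\right) = -4 + b^{2} + 21 b$)
$- q{\left(4 \right)} = - (-4 + 4^{2} + 21 \cdot 4) = - (-4 + 16 + 84) = \left(-1\right) 96 = -96$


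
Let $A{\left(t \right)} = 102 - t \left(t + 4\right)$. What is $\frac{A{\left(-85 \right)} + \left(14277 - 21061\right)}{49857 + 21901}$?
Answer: $- \frac{13567}{71758} \approx -0.18907$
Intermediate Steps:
$A{\left(t \right)} = 102 - t \left(4 + t\right)$
$\frac{A{\left(-85 \right)} + \left(14277 - 21061\right)}{49857 + 21901} = \frac{\left(102 - \left(-85\right)^{2} - -340\right) + \left(14277 - 21061\right)}{49857 + 21901} = \frac{\left(102 - 7225 + 340\right) - 6784}{71758} = \left(\left(102 - 7225 + 340\right) - 6784\right) \frac{1}{71758} = \left(-6783 - 6784\right) \frac{1}{71758} = \left(-13567\right) \frac{1}{71758} = - \frac{13567}{71758}$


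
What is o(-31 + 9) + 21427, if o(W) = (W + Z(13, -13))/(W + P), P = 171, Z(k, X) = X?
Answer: 3192588/149 ≈ 21427.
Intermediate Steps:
o(W) = (-13 + W)/(171 + W) (o(W) = (W - 13)/(W + 171) = (-13 + W)/(171 + W))
o(-31 + 9) + 21427 = (-13 + (-31 + 9))/(171 + (-31 + 9)) + 21427 = (-13 - 22)/(171 - 22) + 21427 = -35/149 + 21427 = 3192588/149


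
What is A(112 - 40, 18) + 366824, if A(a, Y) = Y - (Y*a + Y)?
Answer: 365528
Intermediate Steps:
A(a, Y) = -Y*a (A(a, Y) = Y - (Y + Y*a) = Y + (-Y - Y*a) = -Y*a)
A(112 - 40, 18) + 366824 = -1*18*(112 - 40) + 366824 = -1*18*72 + 366824 = -1296 + 366824 = 365528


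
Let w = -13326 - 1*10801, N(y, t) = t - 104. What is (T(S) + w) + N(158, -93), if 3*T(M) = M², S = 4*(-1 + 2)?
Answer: -72956/3 ≈ -24319.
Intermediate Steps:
N(y, t) = -104 + t
w = -24127 (w = -13326 - 10801 = -24127)
S = 4 (S = 4*1 = 4)
T(M) = M²/3
(T(S) + w) + N(158, -93) = ((⅓)*4² - 24127) + (-104 - 93) = ((⅓)*16 - 24127) - 197 = (16/3 - 24127) - 197 = -72365/3 - 197 = -72956/3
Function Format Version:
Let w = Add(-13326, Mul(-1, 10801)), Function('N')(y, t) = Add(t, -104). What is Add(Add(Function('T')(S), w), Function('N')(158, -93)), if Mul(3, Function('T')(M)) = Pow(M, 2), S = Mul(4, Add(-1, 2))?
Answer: Rational(-72956, 3) ≈ -24319.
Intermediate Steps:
Function('N')(y, t) = Add(-104, t)
w = -24127 (w = Add(-13326, -10801) = -24127)
S = 4 (S = Mul(4, 1) = 4)
Function('T')(M) = Mul(Rational(1, 3), Pow(M, 2))
Add(Add(Function('T')(S), w), Function('N')(158, -93)) = Add(Add(Mul(Rational(1, 3), Pow(4, 2)), -24127), Add(-104, -93)) = Add(Add(Mul(Rational(1, 3), 16), -24127), -197) = Add(Add(Rational(16, 3), -24127), -197) = Add(Rational(-72365, 3), -197) = Rational(-72956, 3)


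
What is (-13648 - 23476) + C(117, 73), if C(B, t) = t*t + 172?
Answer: -31623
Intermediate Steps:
C(B, t) = 172 + t² (C(B, t) = t² + 172 = 172 + t²)
(-13648 - 23476) + C(117, 73) = (-13648 - 23476) + (172 + 73²) = -37124 + (172 + 5329) = -37124 + 5501 = -31623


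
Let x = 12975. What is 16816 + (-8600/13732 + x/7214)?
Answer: 416488405267/24765662 ≈ 16817.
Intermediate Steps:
16816 + (-8600/13732 + x/7214) = 16816 + (-8600/13732 + 12975/7214) = 16816 + (-8600*1/13732 + 12975*(1/7214)) = 16816 + (-2150/3433 + 12975/7214) = 16816 + 29033075/24765662 = 416488405267/24765662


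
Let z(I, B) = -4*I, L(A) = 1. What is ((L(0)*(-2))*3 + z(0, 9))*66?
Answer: -396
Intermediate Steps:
((L(0)*(-2))*3 + z(0, 9))*66 = ((1*(-2))*3 - 4*0)*66 = (-2*3 + 0)*66 = (-6 + 0)*66 = -6*66 = -396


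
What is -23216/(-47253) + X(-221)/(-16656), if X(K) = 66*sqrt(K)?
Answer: 23216/47253 - 11*I*sqrt(221)/2776 ≈ 0.49131 - 0.058907*I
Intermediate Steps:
-23216/(-47253) + X(-221)/(-16656) = -23216/(-47253) + (66*sqrt(-221))/(-16656) = -23216*(-1/47253) + (66*(I*sqrt(221)))*(-1/16656) = 23216/47253 + (66*I*sqrt(221))*(-1/16656) = 23216/47253 - 11*I*sqrt(221)/2776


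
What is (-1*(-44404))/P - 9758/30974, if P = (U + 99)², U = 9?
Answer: 9276119/2656476 ≈ 3.4919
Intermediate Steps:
P = 11664 (P = (9 + 99)² = 108² = 11664)
(-1*(-44404))/P - 9758/30974 = -1*(-44404)/11664 - 9758/30974 = 44404*(1/11664) - 9758*1/30974 = 11101/2916 - 287/911 = 9276119/2656476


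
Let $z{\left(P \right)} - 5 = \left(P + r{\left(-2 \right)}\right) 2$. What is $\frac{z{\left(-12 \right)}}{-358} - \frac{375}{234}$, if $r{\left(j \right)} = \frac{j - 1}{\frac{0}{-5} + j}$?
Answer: $- \frac{21751}{13962} \approx -1.5579$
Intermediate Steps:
$r{\left(j \right)} = \frac{-1 + j}{j}$ ($r{\left(j \right)} = \frac{-1 + j}{0 \left(- \frac{1}{5}\right) + j} = \frac{-1 + j}{0 + j} = \frac{-1 + j}{j}$)
$z{\left(P \right)} = 8 + 2 P$ ($z{\left(P \right)} = 5 + \left(P + \frac{-1 - 2}{-2}\right) 2 = 5 + \left(P - - \frac{3}{2}\right) 2 = 5 + \left(P + \frac{3}{2}\right) 2 = 5 + \left(\frac{3}{2} + P\right) 2 = 5 + \left(3 + 2 P\right) = 8 + 2 P$)
$\frac{z{\left(-12 \right)}}{-358} - \frac{375}{234} = \frac{8 + 2 \left(-12\right)}{-358} - \frac{375}{234} = \left(8 - 24\right) \left(- \frac{1}{358}\right) - \frac{125}{78} = \left(-16\right) \left(- \frac{1}{358}\right) - \frac{125}{78} = \frac{8}{179} - \frac{125}{78} = - \frac{21751}{13962}$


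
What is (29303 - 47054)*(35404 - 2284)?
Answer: -587913120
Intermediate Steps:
(29303 - 47054)*(35404 - 2284) = -17751*33120 = -587913120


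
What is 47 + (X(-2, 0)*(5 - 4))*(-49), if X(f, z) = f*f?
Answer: -149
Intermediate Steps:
X(f, z) = f**2
47 + (X(-2, 0)*(5 - 4))*(-49) = 47 + ((-2)**2*(5 - 4))*(-49) = 47 + (4*1)*(-49) = 47 + 4*(-49) = 47 - 196 = -149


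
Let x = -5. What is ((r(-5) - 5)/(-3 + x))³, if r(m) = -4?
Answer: 729/512 ≈ 1.4238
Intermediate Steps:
((r(-5) - 5)/(-3 + x))³ = ((-4 - 5)/(-3 - 5))³ = (-9/(-8))³ = (-9*(-⅛))³ = (9/8)³ = 729/512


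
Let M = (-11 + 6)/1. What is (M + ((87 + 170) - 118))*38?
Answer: 5092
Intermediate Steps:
M = -5 (M = -5*1 = -5)
(M + ((87 + 170) - 118))*38 = (-5 + ((87 + 170) - 118))*38 = (-5 + (257 - 118))*38 = (-5 + 139)*38 = 134*38 = 5092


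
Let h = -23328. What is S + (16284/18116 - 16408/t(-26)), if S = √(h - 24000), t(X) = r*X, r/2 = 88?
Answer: 11617591/2590588 + 4*I*√2958 ≈ 4.4845 + 217.55*I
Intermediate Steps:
r = 176 (r = 2*88 = 176)
t(X) = 176*X
S = 4*I*√2958 (S = √(-23328 - 24000) = √(-47328) = 4*I*√2958 ≈ 217.55*I)
S + (16284/18116 - 16408/t(-26)) = 4*I*√2958 + (16284/18116 - 16408/(176*(-26))) = 4*I*√2958 + (16284*(1/18116) - 16408/(-4576)) = 4*I*√2958 + (4071/4529 - 16408*(-1/4576)) = 4*I*√2958 + (4071/4529 + 2051/572) = 4*I*√2958 + 11617591/2590588 = 11617591/2590588 + 4*I*√2958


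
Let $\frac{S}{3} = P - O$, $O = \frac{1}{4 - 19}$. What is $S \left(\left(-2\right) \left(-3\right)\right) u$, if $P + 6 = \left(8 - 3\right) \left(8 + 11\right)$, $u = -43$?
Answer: $- \frac{344688}{5} \approx -68938.0$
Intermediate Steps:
$P = 89$ ($P = -6 + \left(8 - 3\right) \left(8 + 11\right) = -6 + 5 \cdot 19 = -6 + 95 = 89$)
$O = - \frac{1}{15}$ ($O = \frac{1}{-15} = - \frac{1}{15} \approx -0.066667$)
$S = \frac{1336}{5}$ ($S = 3 \left(89 - - \frac{1}{15}\right) = 3 \left(89 + \frac{1}{15}\right) = 3 \cdot \frac{1336}{15} = \frac{1336}{5} \approx 267.2$)
$S \left(\left(-2\right) \left(-3\right)\right) u = \frac{1336 \left(\left(-2\right) \left(-3\right)\right)}{5} \left(-43\right) = \frac{1336}{5} \cdot 6 \left(-43\right) = \frac{8016}{5} \left(-43\right) = - \frac{344688}{5}$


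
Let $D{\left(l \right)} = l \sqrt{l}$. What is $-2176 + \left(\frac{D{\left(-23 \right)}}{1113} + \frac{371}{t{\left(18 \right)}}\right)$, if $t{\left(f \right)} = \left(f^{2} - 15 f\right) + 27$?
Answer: $- \frac{175885}{81} - \frac{23 i \sqrt{23}}{1113} \approx -2171.4 - 0.099105 i$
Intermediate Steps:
$t{\left(f \right)} = 27 + f^{2} - 15 f$
$D{\left(l \right)} = l^{\frac{3}{2}}$
$-2176 + \left(\frac{D{\left(-23 \right)}}{1113} + \frac{371}{t{\left(18 \right)}}\right) = -2176 + \left(\frac{\left(-23\right)^{\frac{3}{2}}}{1113} + \frac{371}{27 + 18^{2} - 270}\right) = -2176 + \left(- 23 i \sqrt{23} \cdot \frac{1}{1113} + \frac{371}{27 + 324 - 270}\right) = -2176 + \left(- \frac{23 i \sqrt{23}}{1113} + \frac{371}{81}\right) = -2176 + \left(\frac{371}{81} - \frac{23 i \sqrt{23}}{1113}\right) = - \frac{175885}{81} - \frac{23 i \sqrt{23}}{1113}$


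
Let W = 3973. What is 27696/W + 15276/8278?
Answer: 144979518/16444247 ≈ 8.8164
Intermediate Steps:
27696/W + 15276/8278 = 27696/3973 + 15276/8278 = 27696*(1/3973) + 15276*(1/8278) = 27696/3973 + 7638/4139 = 144979518/16444247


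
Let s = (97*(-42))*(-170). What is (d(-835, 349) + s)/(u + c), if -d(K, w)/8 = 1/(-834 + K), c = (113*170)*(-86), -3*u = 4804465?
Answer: -3467748084/16290516505 ≈ -0.21287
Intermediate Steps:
u = -4804465/3 (u = -1/3*4804465 = -4804465/3 ≈ -1.6015e+6)
c = -1652060 (c = 19210*(-86) = -1652060)
d(K, w) = -8/(-834 + K)
s = 692580 (s = -4074*(-170) = 692580)
(d(-835, 349) + s)/(u + c) = (-8/(-834 - 835) + 692580)/(-4804465/3 - 1652060) = (-8/(-1669) + 692580)/(-9760645/3) = (-8*(-1/1669) + 692580)*(-3/9760645) = (8/1669 + 692580)*(-3/9760645) = (1155916028/1669)*(-3/9760645) = -3467748084/16290516505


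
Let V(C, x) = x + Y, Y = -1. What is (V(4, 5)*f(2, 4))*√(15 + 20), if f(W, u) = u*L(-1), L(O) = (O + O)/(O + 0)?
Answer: 32*√35 ≈ 189.31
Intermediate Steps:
L(O) = 2 (L(O) = (2*O)/O = 2)
f(W, u) = 2*u (f(W, u) = u*2 = 2*u)
V(C, x) = -1 + x (V(C, x) = x - 1 = -1 + x)
(V(4, 5)*f(2, 4))*√(15 + 20) = ((-1 + 5)*(2*4))*√(15 + 20) = (4*8)*√35 = 32*√35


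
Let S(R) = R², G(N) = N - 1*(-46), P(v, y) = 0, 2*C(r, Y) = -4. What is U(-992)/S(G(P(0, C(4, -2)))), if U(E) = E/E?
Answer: 1/2116 ≈ 0.00047259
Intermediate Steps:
C(r, Y) = -2 (C(r, Y) = (½)*(-4) = -2)
U(E) = 1
G(N) = 46 + N (G(N) = N + 46 = 46 + N)
U(-992)/S(G(P(0, C(4, -2)))) = 1/(46 + 0)² = 1/46² = 1/2116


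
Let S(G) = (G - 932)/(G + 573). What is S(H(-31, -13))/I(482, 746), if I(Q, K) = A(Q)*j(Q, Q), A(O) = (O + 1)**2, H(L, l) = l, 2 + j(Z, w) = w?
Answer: -1/66357760 ≈ -1.5070e-8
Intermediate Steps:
j(Z, w) = -2 + w
A(O) = (1 + O)**2
S(G) = (-932 + G)/(573 + G)
I(Q, K) = (1 + Q)**2*(-2 + Q)
S(H(-31, -13))/I(482, 746) = ((-932 - 13)/(573 - 13))/(((1 + 482)**2*(-2 + 482))) = (-945/560)/((483**2*480)) = ((1/560)*(-945))/((233289*480)) = -27/16/111978720 = -27/16*1/111978720 = -1/66357760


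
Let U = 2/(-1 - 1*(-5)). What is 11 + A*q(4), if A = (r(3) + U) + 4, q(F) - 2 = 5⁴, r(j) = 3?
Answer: 9427/2 ≈ 4713.5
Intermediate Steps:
U = ½ (U = 2/(-1 + 5) = 2/4 = 2*(¼) = ½ ≈ 0.50000)
q(F) = 627 (q(F) = 2 + 5⁴ = 2 + 625 = 627)
A = 15/2 (A = (3 + ½) + 4 = 7/2 + 4 = 15/2 ≈ 7.5000)
11 + A*q(4) = 11 + (15/2)*627 = 11 + 9405/2 = 9427/2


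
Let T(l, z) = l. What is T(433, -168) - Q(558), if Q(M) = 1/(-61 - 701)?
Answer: 329947/762 ≈ 433.00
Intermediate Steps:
Q(M) = -1/762 (Q(M) = 1/(-762) = -1/762)
T(433, -168) - Q(558) = 433 - 1*(-1/762) = 433 + 1/762 = 329947/762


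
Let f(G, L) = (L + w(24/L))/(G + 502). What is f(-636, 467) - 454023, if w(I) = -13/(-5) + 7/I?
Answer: -7300762537/16080 ≈ -4.5403e+5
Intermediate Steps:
w(I) = 13/5 + 7/I (w(I) = -13*(-⅕) + 7/I = 13/5 + 7/I)
f(G, L) = (13/5 + 31*L/24)/(502 + G) (f(G, L) = (L + (13/5 + 7/((24/L))))/(G + 502) = (L + (13/5 + 7*(L/24)))/(502 + G) = (L + (13/5 + 7*L/24))/(502 + G) = (13/5 + 31*L/24)/(502 + G))
f(-636, 467) - 454023 = (312 + 155*467)/(120*(502 - 636)) - 454023 = (1/120)*(312 + 72385)/(-134) - 454023 = (1/120)*(-1/134)*72697 - 454023 = -72697/16080 - 454023 = -7300762537/16080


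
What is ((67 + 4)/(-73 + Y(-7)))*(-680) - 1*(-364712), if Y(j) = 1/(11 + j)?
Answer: 106324312/291 ≈ 3.6538e+5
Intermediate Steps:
((67 + 4)/(-73 + Y(-7)))*(-680) - 1*(-364712) = ((67 + 4)/(-73 + 1/(11 - 7)))*(-680) - 1*(-364712) = (71/(-73 + 1/4))*(-680) + 364712 = (71/(-73 + ¼))*(-680) + 364712 = (71/(-291/4))*(-680) + 364712 = (71*(-4/291))*(-680) + 364712 = -284/291*(-680) + 364712 = 193120/291 + 364712 = 106324312/291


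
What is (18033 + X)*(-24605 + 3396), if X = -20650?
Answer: 55503953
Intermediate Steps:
(18033 + X)*(-24605 + 3396) = (18033 - 20650)*(-24605 + 3396) = -2617*(-21209) = 55503953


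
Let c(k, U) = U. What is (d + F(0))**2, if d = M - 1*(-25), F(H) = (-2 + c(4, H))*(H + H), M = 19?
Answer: 1936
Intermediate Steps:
F(H) = 2*H*(-2 + H) (F(H) = (-2 + H)*(H + H) = (-2 + H)*(2*H) = 2*H*(-2 + H))
d = 44 (d = 19 - 1*(-25) = 19 + 25 = 44)
(d + F(0))**2 = (44 + 2*0*(-2 + 0))**2 = (44 + 2*0*(-2))**2 = (44 + 0)**2 = 44**2 = 1936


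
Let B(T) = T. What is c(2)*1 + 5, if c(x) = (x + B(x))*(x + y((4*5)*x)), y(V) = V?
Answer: 173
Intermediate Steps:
c(x) = 42*x² (c(x) = (x + x)*(x + (4*5)*x) = (2*x)*(x + 20*x) = (2*x)*(21*x) = 42*x²)
c(2)*1 + 5 = (42*2²)*1 + 5 = (42*4)*1 + 5 = 168*1 + 5 = 168 + 5 = 173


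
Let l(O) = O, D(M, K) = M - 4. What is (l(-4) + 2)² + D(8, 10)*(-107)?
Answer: -424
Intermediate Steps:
D(M, K) = -4 + M
(l(-4) + 2)² + D(8, 10)*(-107) = (-4 + 2)² + (-4 + 8)*(-107) = (-2)² + 4*(-107) = 4 - 428 = -424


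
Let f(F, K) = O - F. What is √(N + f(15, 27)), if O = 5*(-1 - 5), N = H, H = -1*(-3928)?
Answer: √3883 ≈ 62.314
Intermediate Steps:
H = 3928
N = 3928
O = -30 (O = 5*(-6) = -30)
f(F, K) = -30 - F
√(N + f(15, 27)) = √(3928 + (-30 - 1*15)) = √(3928 + (-30 - 15)) = √(3928 - 45) = √3883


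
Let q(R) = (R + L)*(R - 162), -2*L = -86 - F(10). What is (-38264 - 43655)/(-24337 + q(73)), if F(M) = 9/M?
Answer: 1638380/694021 ≈ 2.3607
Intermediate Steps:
L = 869/20 (L = -(-86 - 9/10)/2 = -½*(-869/10) = 869/20 ≈ 43.450)
q(R) = (-162 + R)*(869/20 + R) (q(R) = (R + 869/20)*(R - 162) = (869/20 + R)*(-162 + R) = (-162 + R)*(869/20 + R))
(-38264 - 43655)/(-24337 + q(73)) = (-38264 - 43655)/(-24337 + (-70389/10 + 73² - 2371/20*73)) = -81919/(-24337 + (-70389/10 + 5329 - 173083/20)) = -81919/(-24337 - 207281/20) = -81919/(-694021/20) = -81919*(-20/694021) = 1638380/694021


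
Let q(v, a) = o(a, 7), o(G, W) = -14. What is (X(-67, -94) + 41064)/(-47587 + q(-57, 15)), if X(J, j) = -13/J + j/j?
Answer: -2751368/3189267 ≈ -0.86270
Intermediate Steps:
X(J, j) = 1 - 13/J (X(J, j) = -13/J + 1 = 1 - 13/J)
q(v, a) = -14
(X(-67, -94) + 41064)/(-47587 + q(-57, 15)) = ((-13 - 67)/(-67) + 41064)/(-47587 - 14) = (-1/67*(-80) + 41064)/(-47601) = (80/67 + 41064)*(-1/47601) = (2751368/67)*(-1/47601) = -2751368/3189267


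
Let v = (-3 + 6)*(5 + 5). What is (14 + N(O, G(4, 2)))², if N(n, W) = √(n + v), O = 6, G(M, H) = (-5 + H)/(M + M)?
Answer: 400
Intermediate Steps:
G(M, H) = (-5 + H)/(2*M) (G(M, H) = (-5 + H)/((2*M)) = (-5 + H)*(1/(2*M)) = (-5 + H)/(2*M))
v = 30 (v = 3*10 = 30)
N(n, W) = √(30 + n) (N(n, W) = √(n + 30) = √(30 + n))
(14 + N(O, G(4, 2)))² = (14 + √(30 + 6))² = (14 + √36)² = (14 + 6)² = 20² = 400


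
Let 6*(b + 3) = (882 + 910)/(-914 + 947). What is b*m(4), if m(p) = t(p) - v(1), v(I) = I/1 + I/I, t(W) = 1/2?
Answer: -599/66 ≈ -9.0758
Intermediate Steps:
t(W) = 1/2
v(I) = 1 + I (v(I) = I*1 + 1 = I + 1 = 1 + I)
b = 599/99 (b = -3 + ((882 + 910)/(-914 + 947))/6 = -3 + (1792/33)/6 = -3 + (1792*(1/33))/6 = -3 + (1/6)*(1792/33) = -3 + 896/99 = 599/99 ≈ 6.0505)
m(p) = -3/2 (m(p) = 1/2 - (1 + 1) = 1/2 - 1*2 = 1/2 - 2 = -3/2)
b*m(4) = (599/99)*(-3/2) = -599/66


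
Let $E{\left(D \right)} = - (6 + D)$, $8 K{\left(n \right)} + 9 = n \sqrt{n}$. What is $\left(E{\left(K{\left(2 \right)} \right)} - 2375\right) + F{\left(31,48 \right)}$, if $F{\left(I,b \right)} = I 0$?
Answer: $- \frac{19039}{8} - \frac{\sqrt{2}}{4} \approx -2380.2$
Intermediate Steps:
$F{\left(I,b \right)} = 0$
$K{\left(n \right)} = - \frac{9}{8} + \frac{n^{\frac{3}{2}}}{8}$ ($K{\left(n \right)} = - \frac{9}{8} + \frac{n \sqrt{n}}{8} = - \frac{9}{8} + \frac{n^{\frac{3}{2}}}{8}$)
$E{\left(D \right)} = -6 - D$
$\left(E{\left(K{\left(2 \right)} \right)} - 2375\right) + F{\left(31,48 \right)} = \left(\left(-6 - \left(- \frac{9}{8} + \frac{2^{\frac{3}{2}}}{8}\right)\right) - 2375\right) + 0 = \left(\left(-6 - \left(- \frac{9}{8} + \frac{2 \sqrt{2}}{8}\right)\right) - 2375\right) + 0 = \left(\left(-6 - \left(- \frac{9}{8} + \frac{\sqrt{2}}{4}\right)\right) - 2375\right) + 0 = \left(\left(-6 + \left(\frac{9}{8} - \frac{\sqrt{2}}{4}\right)\right) - 2375\right) + 0 = \left(\left(- \frac{39}{8} - \frac{\sqrt{2}}{4}\right) - 2375\right) + 0 = \left(- \frac{19039}{8} - \frac{\sqrt{2}}{4}\right) + 0 = - \frac{19039}{8} - \frac{\sqrt{2}}{4}$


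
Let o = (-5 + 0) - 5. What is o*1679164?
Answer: -16791640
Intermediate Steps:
o = -10 (o = -5 - 5 = -10)
o*1679164 = -10*1679164 = -16791640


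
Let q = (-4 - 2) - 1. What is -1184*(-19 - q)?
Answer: 14208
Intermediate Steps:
q = -7 (q = -6 - 1 = -7)
-1184*(-19 - q) = -1184*(-19 - 1*(-7)) = -1184*(-19 + 7) = -1184*(-12) = 14208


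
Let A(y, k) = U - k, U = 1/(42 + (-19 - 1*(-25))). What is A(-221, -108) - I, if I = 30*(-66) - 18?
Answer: 101089/48 ≈ 2106.0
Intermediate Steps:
U = 1/48 (U = 1/(42 + (-19 + 25)) = 1/(42 + 6) = 1/48 ≈ 0.020833)
I = -1998 (I = -1980 - 18 = -1998)
A(y, k) = 1/48 - k
A(-221, -108) - I = (1/48 - 1*(-108)) - 1*(-1998) = (1/48 + 108) + 1998 = 5185/48 + 1998 = 101089/48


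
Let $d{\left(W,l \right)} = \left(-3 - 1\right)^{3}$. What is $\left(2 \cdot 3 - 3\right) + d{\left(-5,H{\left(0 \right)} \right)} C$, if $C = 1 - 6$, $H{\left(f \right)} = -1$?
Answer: $323$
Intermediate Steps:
$d{\left(W,l \right)} = -64$ ($d{\left(W,l \right)} = \left(-3 - 1\right)^{3} = \left(-4\right)^{3} = -64$)
$C = -5$
$\left(2 \cdot 3 - 3\right) + d{\left(-5,H{\left(0 \right)} \right)} C = \left(2 \cdot 3 - 3\right) - -320 = \left(6 - 3\right) + 320 = 3 + 320 = 323$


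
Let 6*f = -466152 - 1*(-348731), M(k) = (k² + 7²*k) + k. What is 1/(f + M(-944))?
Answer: 6/4946195 ≈ 1.2131e-6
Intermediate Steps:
M(k) = k² + 50*k (M(k) = (k² + 49*k) + k = k² + 50*k)
f = -117421/6 (f = (-466152 - 1*(-348731))/6 = (-466152 + 348731)/6 = (⅙)*(-117421) = -117421/6 ≈ -19570.)
1/(f + M(-944)) = 1/(-117421/6 - 944*(50 - 944)) = 1/(-117421/6 - 944*(-894)) = 1/(-117421/6 + 843936) = 1/(4946195/6) = 6/4946195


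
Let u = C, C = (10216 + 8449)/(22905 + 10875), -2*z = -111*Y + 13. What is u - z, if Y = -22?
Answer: 8296723/6756 ≈ 1228.1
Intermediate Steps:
z = -2455/2 (z = -(-111*(-22) + 13)/2 = -(2442 + 13)/2 = -1/2*2455 = -2455/2 ≈ -1227.5)
C = 3733/6756 (C = 18665/33780 = 18665*(1/33780) = 3733/6756 ≈ 0.55255)
u = 3733/6756 ≈ 0.55255
u - z = 3733/6756 - 1*(-2455/2) = 3733/6756 + 2455/2 = 8296723/6756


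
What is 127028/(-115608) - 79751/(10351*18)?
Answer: -685155344/448746903 ≈ -1.5268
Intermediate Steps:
127028/(-115608) - 79751/(10351*18) = 127028*(-1/115608) - 79751/186318 = -31757/28902 - 79751*1/186318 = -31757/28902 - 79751/186318 = -685155344/448746903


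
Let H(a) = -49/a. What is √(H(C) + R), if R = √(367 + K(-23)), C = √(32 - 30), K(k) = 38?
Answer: √(-98*√2 + 36*√5)/2 ≈ 3.811*I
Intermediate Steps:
C = √2 ≈ 1.4142
R = 9*√5 (R = √(367 + 38) = √405 = 9*√5 ≈ 20.125)
√(H(C) + R) = √(-49*√2/2 + 9*√5) = √(9*√5 - 49*√2/2)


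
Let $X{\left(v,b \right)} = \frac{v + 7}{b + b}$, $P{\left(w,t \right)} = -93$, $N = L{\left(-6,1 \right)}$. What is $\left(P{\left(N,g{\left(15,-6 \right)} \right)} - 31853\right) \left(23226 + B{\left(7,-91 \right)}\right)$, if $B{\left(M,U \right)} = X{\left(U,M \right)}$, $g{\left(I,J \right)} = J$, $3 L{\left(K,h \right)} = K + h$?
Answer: $-741786120$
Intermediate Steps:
$L{\left(K,h \right)} = \frac{K}{3} + \frac{h}{3}$ ($L{\left(K,h \right)} = \frac{K + h}{3} = \frac{K}{3} + \frac{h}{3}$)
$N = - \frac{5}{3}$ ($N = \frac{1}{3} \left(-6\right) + \frac{1}{3} \cdot 1 = -2 + \frac{1}{3} = - \frac{5}{3} \approx -1.6667$)
$X{\left(v,b \right)} = \frac{7 + v}{2 b}$
$B{\left(M,U \right)} = \frac{7 + U}{2 M}$
$\left(P{\left(N,g{\left(15,-6 \right)} \right)} - 31853\right) \left(23226 + B{\left(7,-91 \right)}\right) = \left(-93 - 31853\right) \left(23226 + \frac{7 - 91}{2 \cdot 7}\right) = - 31946 \left(23226 + \frac{1}{2} \cdot \frac{1}{7} \left(-84\right)\right) = - 31946 \left(23226 - 6\right) = \left(-31946\right) 23220 = -741786120$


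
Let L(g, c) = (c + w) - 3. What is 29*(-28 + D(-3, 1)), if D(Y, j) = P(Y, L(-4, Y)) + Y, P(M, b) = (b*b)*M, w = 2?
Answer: -2291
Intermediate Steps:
L(g, c) = -1 + c (L(g, c) = (c + 2) - 3 = (2 + c) - 3 = -1 + c)
P(M, b) = M*b² (P(M, b) = b²*M = M*b²)
D(Y, j) = Y + Y*(-1 + Y)² (D(Y, j) = Y*(-1 + Y)² + Y = Y + Y*(-1 + Y)²)
29*(-28 + D(-3, 1)) = 29*(-28 - 3*(1 + (-1 - 3)²)) = 29*(-28 - 3*(1 + (-4)²)) = 29*(-28 - 3*(1 + 16)) = 29*(-28 - 3*17) = 29*(-28 - 51) = 29*(-79) = -2291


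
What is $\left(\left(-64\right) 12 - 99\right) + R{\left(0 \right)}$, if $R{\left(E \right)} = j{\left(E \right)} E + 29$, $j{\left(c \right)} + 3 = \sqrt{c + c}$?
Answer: $-838$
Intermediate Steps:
$j{\left(c \right)} = -3 + \sqrt{2} \sqrt{c}$ ($j{\left(c \right)} = -3 + \sqrt{c + c} = -3 + \sqrt{2 c} = -3 + \sqrt{2} \sqrt{c}$)
$R{\left(E \right)} = 29 + E \left(-3 + \sqrt{2} \sqrt{E}\right)$ ($R{\left(E \right)} = \left(-3 + \sqrt{2} \sqrt{E}\right) E + 29 = E \left(-3 + \sqrt{2} \sqrt{E}\right) + 29 = 29 + E \left(-3 + \sqrt{2} \sqrt{E}\right)$)
$\left(\left(-64\right) 12 - 99\right) + R{\left(0 \right)} = \left(\left(-64\right) 12 - 99\right) + \left(29 + 0 \left(-3 + \sqrt{2} \sqrt{0}\right)\right) = \left(-768 - 99\right) + \left(29 + 0 \left(-3 + \sqrt{2} \cdot 0\right)\right) = -867 + \left(29 + 0 \left(-3 + 0\right)\right) = -867 + \left(29 + 0 \left(-3\right)\right) = -867 + \left(29 + 0\right) = -867 + 29 = -838$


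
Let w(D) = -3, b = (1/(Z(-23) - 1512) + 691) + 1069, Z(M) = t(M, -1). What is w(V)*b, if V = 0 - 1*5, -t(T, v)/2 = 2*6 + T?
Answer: -7867197/1490 ≈ -5280.0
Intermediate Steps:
t(T, v) = -24 - 2*T (t(T, v) = -2*(2*6 + T) = -2*(12 + T) = -24 - 2*T)
Z(M) = -24 - 2*M
b = 2622399/1490 (b = (1/((-24 - 2*(-23)) - 1512) + 691) + 1069 = (1/((-24 + 46) - 1512) + 691) + 1069 = (1/(22 - 1512) + 691) + 1069 = (1/(-1490) + 691) + 1069 = (-1/1490 + 691) + 1069 = 1029589/1490 + 1069 = 2622399/1490 ≈ 1760.0)
V = -5 (V = 0 - 5 = -5)
w(V)*b = -3*2622399/1490 = -7867197/1490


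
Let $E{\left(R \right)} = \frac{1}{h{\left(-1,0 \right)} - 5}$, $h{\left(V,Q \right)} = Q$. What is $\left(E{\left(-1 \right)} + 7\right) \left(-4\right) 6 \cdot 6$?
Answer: $- \frac{4896}{5} \approx -979.2$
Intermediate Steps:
$E{\left(R \right)} = - \frac{1}{5}$ ($E{\left(R \right)} = \frac{1}{0 - 5} = \frac{1}{-5} = - \frac{1}{5}$)
$\left(E{\left(-1 \right)} + 7\right) \left(-4\right) 6 \cdot 6 = \left(- \frac{1}{5} + 7\right) \left(-4\right) 6 \cdot 6 = \frac{34 \left(\left(-24\right) 6\right)}{5} = \frac{34}{5} \left(-144\right) = - \frac{4896}{5}$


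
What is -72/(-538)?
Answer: 36/269 ≈ 0.13383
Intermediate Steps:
-72/(-538) = -72*(-1/538) = 36/269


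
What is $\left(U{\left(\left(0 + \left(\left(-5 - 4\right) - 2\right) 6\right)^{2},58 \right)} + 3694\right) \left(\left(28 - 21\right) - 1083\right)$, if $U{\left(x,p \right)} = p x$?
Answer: $-275823992$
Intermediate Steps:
$\left(U{\left(\left(0 + \left(\left(-5 - 4\right) - 2\right) 6\right)^{2},58 \right)} + 3694\right) \left(\left(28 - 21\right) - 1083\right) = \left(58 \left(0 + \left(\left(-5 - 4\right) - 2\right) 6\right)^{2} + 3694\right) \left(\left(28 - 21\right) - 1083\right) = \left(58 \left(0 + \left(-9 - 2\right) 6\right)^{2} + 3694\right) \left(\left(28 - 21\right) - 1083\right) = \left(58 \left(0 - 66\right)^{2} + 3694\right) \left(7 - 1083\right) = \left(58 \left(0 - 66\right)^{2} + 3694\right) \left(-1076\right) = \left(58 \left(-66\right)^{2} + 3694\right) \left(-1076\right) = \left(58 \cdot 4356 + 3694\right) \left(-1076\right) = \left(252648 + 3694\right) \left(-1076\right) = 256342 \left(-1076\right) = -275823992$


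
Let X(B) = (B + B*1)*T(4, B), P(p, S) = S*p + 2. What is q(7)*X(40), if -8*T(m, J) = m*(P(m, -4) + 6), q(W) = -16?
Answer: -5120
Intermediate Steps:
P(p, S) = 2 + S*p
T(m, J) = -m*(8 - 4*m)/8 (T(m, J) = -m*((2 - 4*m) + 6)/8 = -m*(8 - 4*m)/8)
X(B) = 8*B (X(B) = (B + B*1)*((½)*4*(-2 + 4)) = (B + B)*((½)*4*2) = (2*B)*4 = 8*B)
q(7)*X(40) = -128*40 = -16*320 = -5120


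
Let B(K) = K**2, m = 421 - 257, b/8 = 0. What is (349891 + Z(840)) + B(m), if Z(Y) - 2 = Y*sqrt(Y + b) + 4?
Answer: 376793 + 1680*sqrt(210) ≈ 4.0114e+5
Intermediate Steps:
b = 0 (b = 8*0 = 0)
Z(Y) = 6 + Y**(3/2) (Z(Y) = 2 + (Y*sqrt(Y + 0) + 4) = 2 + (Y*sqrt(Y) + 4) = 2 + (Y**(3/2) + 4) = 2 + (4 + Y**(3/2)) = 6 + Y**(3/2))
m = 164
(349891 + Z(840)) + B(m) = (349891 + (6 + 840**(3/2))) + 164**2 = (349891 + (6 + 1680*sqrt(210))) + 26896 = (349897 + 1680*sqrt(210)) + 26896 = 376793 + 1680*sqrt(210)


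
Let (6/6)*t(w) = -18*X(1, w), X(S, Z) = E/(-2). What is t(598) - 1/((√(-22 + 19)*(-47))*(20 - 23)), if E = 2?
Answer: 18 + I*√3/423 ≈ 18.0 + 0.0040947*I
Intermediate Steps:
X(S, Z) = -1 (X(S, Z) = 2/(-2) = 2*(-½) = -1)
t(w) = 18 (t(w) = -18*(-1) = 18)
t(598) - 1/((√(-22 + 19)*(-47))*(20 - 23)) = 18 - 1/((√(-22 + 19)*(-47))*(20 - 23)) = 18 - 1/((√(-3)*(-47))*(-3)) = 18 - 1/(((I*√3)*(-47))*(-3)) = 18 - 1/(-47*I*√3*(-3)) = 18 - 1/(141*I*√3) = 18 - (-1)*I*√3/423 = 18 + I*√3/423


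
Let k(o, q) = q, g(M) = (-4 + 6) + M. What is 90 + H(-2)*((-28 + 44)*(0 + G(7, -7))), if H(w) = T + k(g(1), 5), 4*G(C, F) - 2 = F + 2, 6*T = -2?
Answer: 34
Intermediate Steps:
T = -1/3 (T = (1/6)*(-2) = -1/3 ≈ -0.33333)
g(M) = 2 + M
G(C, F) = 1 + F/4 (G(C, F) = 1/2 + (F + 2)/4 = 1/2 + (2 + F)/4 = 1/2 + (1/2 + F/4) = 1 + F/4)
H(w) = 14/3 (H(w) = -1/3 + 5 = 14/3)
90 + H(-2)*((-28 + 44)*(0 + G(7, -7))) = 90 + 14*((-28 + 44)*(0 + (1 + (1/4)*(-7))))/3 = 90 + 14*(16*(0 + (1 - 7/4)))/3 = 90 + 14*(16*(0 - 3/4))/3 = 90 + 14*(16*(-3/4))/3 = 90 + (14/3)*(-12) = 90 - 56 = 34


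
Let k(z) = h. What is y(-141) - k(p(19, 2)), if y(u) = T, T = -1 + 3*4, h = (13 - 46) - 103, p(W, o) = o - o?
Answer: 147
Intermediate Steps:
p(W, o) = 0
h = -136 (h = -33 - 103 = -136)
T = 11 (T = -1 + 12 = 11)
k(z) = -136
y(u) = 11
y(-141) - k(p(19, 2)) = 11 - 1*(-136) = 11 + 136 = 147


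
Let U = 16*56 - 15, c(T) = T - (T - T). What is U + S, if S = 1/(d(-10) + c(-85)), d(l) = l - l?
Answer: 74884/85 ≈ 880.99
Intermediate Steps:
d(l) = 0
c(T) = T (c(T) = T - 1*0 = T + 0 = T)
S = -1/85 (S = 1/(0 - 85) = 1/(-85) = -1/85 ≈ -0.011765)
U = 881 (U = 896 - 15 = 881)
U + S = 881 - 1/85 = 74884/85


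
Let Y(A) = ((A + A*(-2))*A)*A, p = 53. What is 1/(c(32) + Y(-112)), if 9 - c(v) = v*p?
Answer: 1/1403241 ≈ 7.1264e-7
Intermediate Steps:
c(v) = 9 - 53*v (c(v) = 9 - v*53 = 9 - 53*v)
Y(A) = -A³ (Y(A) = ((A - 2*A)*A)*A = ((-A)*A)*A = (-A²)*A = -A³)
1/(c(32) + Y(-112)) = 1/((9 - 53*32) - 1*(-112)³) = 1/((9 - 1696) - 1*(-1404928)) = 1/(-1687 + 1404928) = 1/1403241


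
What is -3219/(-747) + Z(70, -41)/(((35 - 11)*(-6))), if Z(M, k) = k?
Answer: 54907/11952 ≈ 4.5940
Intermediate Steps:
-3219/(-747) + Z(70, -41)/(((35 - 11)*(-6))) = -3219/(-747) - 41*(-1/(6*(35 - 11))) = -3219*(-1/747) - 41/(24*(-6)) = 1073/249 - 41/(-144) = 1073/249 - 41*(-1/144) = 1073/249 + 41/144 = 54907/11952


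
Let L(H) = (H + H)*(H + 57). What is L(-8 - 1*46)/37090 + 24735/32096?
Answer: 26677119/35012960 ≈ 0.76192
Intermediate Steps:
L(H) = 2*H*(57 + H) (L(H) = (2*H)*(57 + H) = 2*H*(57 + H))
L(-8 - 1*46)/37090 + 24735/32096 = (2*(-8 - 1*46)*(57 + (-8 - 1*46)))/37090 + 24735/32096 = (2*(-8 - 46)*(57 + (-8 - 46)))*(1/37090) + 24735*(1/32096) = (2*(-54)*(57 - 54))*(1/37090) + 1455/1888 = (2*(-54)*3)*(1/37090) + 1455/1888 = -324*1/37090 + 1455/1888 = -162/18545 + 1455/1888 = 26677119/35012960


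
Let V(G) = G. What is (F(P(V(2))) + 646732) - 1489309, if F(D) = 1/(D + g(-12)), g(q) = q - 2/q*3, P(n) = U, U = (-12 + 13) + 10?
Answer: -842579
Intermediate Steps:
U = 11 (U = 1 + 10 = 11)
P(n) = 11
g(q) = q - 6/q
F(D) = 1/(-23/2 + D) (F(D) = 1/(D + (-12 - 6/(-12))) = 1/(D + (-12 - 6*(-1/12))) = 1/(D + (-12 + ½)) = 1/(D - 23/2) = 1/(-23/2 + D))
(F(P(V(2))) + 646732) - 1489309 = (2/(-23 + 2*11) + 646732) - 1489309 = (2/(-23 + 22) + 646732) - 1489309 = (2/(-1) + 646732) - 1489309 = (2*(-1) + 646732) - 1489309 = (-2 + 646732) - 1489309 = 646730 - 1489309 = -842579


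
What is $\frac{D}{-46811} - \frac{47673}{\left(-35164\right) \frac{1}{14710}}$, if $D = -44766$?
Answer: $\frac{16414358081877}{823031002} \approx 19944.0$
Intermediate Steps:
$\frac{D}{-46811} - \frac{47673}{\left(-35164\right) \frac{1}{14710}} = - \frac{44766}{-46811} - \frac{47673}{\left(-35164\right) \frac{1}{14710}} = \left(-44766\right) \left(- \frac{1}{46811}\right) - \frac{47673}{\left(-35164\right) \frac{1}{14710}} = \frac{44766}{46811} - \frac{47673}{- \frac{17582}{7355}} = \frac{44766}{46811} - - \frac{350634915}{17582} = \frac{44766}{46811} + \frac{350634915}{17582} = \frac{16414358081877}{823031002}$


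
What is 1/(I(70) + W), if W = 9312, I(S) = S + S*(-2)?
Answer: 1/9242 ≈ 0.00010820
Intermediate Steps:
I(S) = -S (I(S) = S - 2*S = -S)
1/(I(70) + W) = 1/(-1*70 + 9312) = 1/(-70 + 9312) = 1/9242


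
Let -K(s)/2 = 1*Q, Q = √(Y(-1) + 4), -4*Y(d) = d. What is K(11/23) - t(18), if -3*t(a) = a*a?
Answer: 108 - √17 ≈ 103.88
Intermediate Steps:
Y(d) = -d/4
Q = √17/2 (Q = √(-¼*(-1) + 4) = √(¼ + 4) = √(17/4) = √17/2 ≈ 2.0616)
t(a) = -a²/3 (t(a) = -a*a/3 = -a²/3)
K(s) = -√17 (K(s) = -2*√17/2 = -√17)
K(11/23) - t(18) = -√17 - (-1)*18²/3 = -√17 - (-1)*324/3 = -√17 - 1*(-108) = -√17 + 108 = 108 - √17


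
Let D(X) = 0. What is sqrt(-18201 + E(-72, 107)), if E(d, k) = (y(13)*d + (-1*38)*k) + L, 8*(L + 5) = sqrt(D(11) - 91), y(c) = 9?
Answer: sqrt(-366720 + 2*I*sqrt(91))/4 ≈ 0.0039382 + 151.39*I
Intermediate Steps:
L = -5 + I*sqrt(91)/8 (L = -5 + sqrt(0 - 91)/8 = -5 + sqrt(-91)/8 = -5 + (I*sqrt(91))/8 = -5 + I*sqrt(91)/8 ≈ -5.0 + 1.1924*I)
E(d, k) = -5 - 38*k + 9*d + I*sqrt(91)/8 (E(d, k) = (9*d + (-1*38)*k) + (-5 + I*sqrt(91)/8) = (9*d - 38*k) + (-5 + I*sqrt(91)/8) = (-38*k + 9*d) + (-5 + I*sqrt(91)/8) = -5 - 38*k + 9*d + I*sqrt(91)/8)
sqrt(-18201 + E(-72, 107)) = sqrt(-18201 + (-5 - 38*107 + 9*(-72) + I*sqrt(91)/8)) = sqrt(-18201 + (-5 - 4066 - 648 + I*sqrt(91)/8)) = sqrt(-18201 + (-4719 + I*sqrt(91)/8)) = sqrt(-22920 + I*sqrt(91)/8)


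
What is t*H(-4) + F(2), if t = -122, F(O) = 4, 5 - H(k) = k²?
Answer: 1346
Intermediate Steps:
H(k) = 5 - k²
t*H(-4) + F(2) = -122*(5 - 1*(-4)²) + 4 = -122*(5 - 1*16) + 4 = -122*(5 - 16) + 4 = -122*(-11) + 4 = 1342 + 4 = 1346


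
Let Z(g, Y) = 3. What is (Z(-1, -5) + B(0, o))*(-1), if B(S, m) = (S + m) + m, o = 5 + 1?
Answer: -15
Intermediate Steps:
o = 6
B(S, m) = S + 2*m
(Z(-1, -5) + B(0, o))*(-1) = (3 + (0 + 2*6))*(-1) = (3 + (0 + 12))*(-1) = (3 + 12)*(-1) = 15*(-1) = -15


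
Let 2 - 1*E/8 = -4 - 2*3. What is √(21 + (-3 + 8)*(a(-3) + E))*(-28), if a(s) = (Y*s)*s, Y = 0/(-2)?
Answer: -28*√501 ≈ -626.72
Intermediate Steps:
E = 96 (E = 16 - 8*(-4 - 2*3) = 16 - 8*(-4 - 6) = 16 - 8*(-10) = 16 + 80 = 96)
Y = 0 (Y = 0*(-½) = 0)
a(s) = 0 (a(s) = (0*s)*s = 0*s = 0)
√(21 + (-3 + 8)*(a(-3) + E))*(-28) = √(21 + (-3 + 8)*(0 + 96))*(-28) = √(21 + 5*96)*(-28) = √(21 + 480)*(-28) = √501*(-28) = -28*√501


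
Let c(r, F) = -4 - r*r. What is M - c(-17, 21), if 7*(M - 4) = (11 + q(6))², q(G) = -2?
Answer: 2160/7 ≈ 308.57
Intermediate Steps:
c(r, F) = -4 - r²
M = 109/7 (M = 4 + (11 - 2)²/7 = 4 + (⅐)*9² = 4 + (⅐)*81 = 4 + 81/7 = 109/7 ≈ 15.571)
M - c(-17, 21) = 109/7 - (-4 - 1*(-17)²) = 109/7 - (-4 - 1*289) = 109/7 - (-4 - 289) = 109/7 - 1*(-293) = 109/7 + 293 = 2160/7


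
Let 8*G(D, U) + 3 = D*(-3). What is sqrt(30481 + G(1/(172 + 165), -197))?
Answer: sqrt(13846615897)/674 ≈ 174.59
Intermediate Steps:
G(D, U) = -3/8 - 3*D/8 (G(D, U) = -3/8 + (D*(-3))/8 = -3/8 + (-3*D)/8 = -3/8 - 3*D/8)
sqrt(30481 + G(1/(172 + 165), -197)) = sqrt(30481 + (-3/8 - 3/(8*(172 + 165)))) = sqrt(30481 + (-3/8 - 3/8/337)) = sqrt(30481 + (-3/8 - 3/8*1/337)) = sqrt(30481 + (-3/8 - 3/2696)) = sqrt(30481 - 507/1348) = sqrt(41087881/1348) = sqrt(13846615897)/674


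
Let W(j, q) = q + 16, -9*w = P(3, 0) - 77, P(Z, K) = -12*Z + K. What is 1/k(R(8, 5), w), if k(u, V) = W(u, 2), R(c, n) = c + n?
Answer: 1/18 ≈ 0.055556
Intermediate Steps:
P(Z, K) = K - 12*Z
w = 113/9 (w = -((0 - 12*3) - 77)/9 = -((0 - 36) - 77)/9 = -(-36 - 77)/9 = -⅑*(-113) = 113/9 ≈ 12.556)
W(j, q) = 16 + q
k(u, V) = 18 (k(u, V) = 16 + 2 = 18)
1/k(R(8, 5), w) = 1/18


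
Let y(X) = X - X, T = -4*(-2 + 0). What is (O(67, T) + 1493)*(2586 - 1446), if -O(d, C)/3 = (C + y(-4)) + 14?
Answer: 1626780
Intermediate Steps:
T = 8 (T = -4*(-2) = 8)
y(X) = 0
O(d, C) = -42 - 3*C (O(d, C) = -3*((C + 0) + 14) = -3*(C + 14) = -3*(14 + C) = -42 - 3*C)
(O(67, T) + 1493)*(2586 - 1446) = ((-42 - 3*8) + 1493)*(2586 - 1446) = ((-42 - 24) + 1493)*1140 = (-66 + 1493)*1140 = 1427*1140 = 1626780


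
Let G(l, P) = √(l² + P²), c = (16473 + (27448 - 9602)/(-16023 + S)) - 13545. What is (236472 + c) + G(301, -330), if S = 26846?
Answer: 2591044046/10823 + √199501 ≈ 2.3985e+5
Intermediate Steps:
c = 31707590/10823 (c = (16473 + (27448 - 9602)/(-16023 + 26846)) - 13545 = (16473 + 17846/10823) - 13545 = 178305125/10823 - 13545 = 31707590/10823 ≈ 2929.6)
G(l, P) = √(P² + l²)
(236472 + c) + G(301, -330) = (236472 + 31707590/10823) + √((-330)² + 301²) = 2591044046/10823 + √(108900 + 90601) = 2591044046/10823 + √199501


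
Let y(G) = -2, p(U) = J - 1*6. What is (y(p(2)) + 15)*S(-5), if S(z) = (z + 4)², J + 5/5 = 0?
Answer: 13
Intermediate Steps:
J = -1 (J = -1 + 0 = -1)
S(z) = (4 + z)²
p(U) = -7 (p(U) = -1 - 1*6 = -1 - 6 = -7)
(y(p(2)) + 15)*S(-5) = (-2 + 15)*(4 - 5)² = 13*(-1)² = 13*1 = 13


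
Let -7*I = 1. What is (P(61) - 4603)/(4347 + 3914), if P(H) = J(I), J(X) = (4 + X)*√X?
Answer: -4603/8261 + 27*I*√7/404789 ≈ -0.5572 + 0.00017648*I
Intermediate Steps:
I = -⅐ (I = -⅐*1 = -⅐ ≈ -0.14286)
J(X) = √X*(4 + X)
P(H) = 27*I*√7/49 (P(H) = √(-⅐)*(4 - ⅐) = (I*√7/7)*(27/7) = 27*I*√7/49)
(P(61) - 4603)/(4347 + 3914) = (27*I*√7/49 - 4603)/(4347 + 3914) = (-4603 + 27*I*√7/49)/8261 = (-4603 + 27*I*√7/49)*(1/8261) = -4603/8261 + 27*I*√7/404789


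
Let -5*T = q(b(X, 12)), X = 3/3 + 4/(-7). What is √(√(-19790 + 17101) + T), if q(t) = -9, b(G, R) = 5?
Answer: √(45 + 25*I*√2689)/5 ≈ 5.1811 + 5.0043*I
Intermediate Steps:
X = 3/7 (X = 3*(⅓) + 4*(-⅐) = 1 - 4/7 = 3/7 ≈ 0.42857)
T = 9/5 (T = -⅕*(-9) = 9/5 ≈ 1.8000)
√(√(-19790 + 17101) + T) = √(√(-19790 + 17101) + 9/5) = √(√(-2689) + 9/5) = √(I*√2689 + 9/5) = √(9/5 + I*√2689)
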